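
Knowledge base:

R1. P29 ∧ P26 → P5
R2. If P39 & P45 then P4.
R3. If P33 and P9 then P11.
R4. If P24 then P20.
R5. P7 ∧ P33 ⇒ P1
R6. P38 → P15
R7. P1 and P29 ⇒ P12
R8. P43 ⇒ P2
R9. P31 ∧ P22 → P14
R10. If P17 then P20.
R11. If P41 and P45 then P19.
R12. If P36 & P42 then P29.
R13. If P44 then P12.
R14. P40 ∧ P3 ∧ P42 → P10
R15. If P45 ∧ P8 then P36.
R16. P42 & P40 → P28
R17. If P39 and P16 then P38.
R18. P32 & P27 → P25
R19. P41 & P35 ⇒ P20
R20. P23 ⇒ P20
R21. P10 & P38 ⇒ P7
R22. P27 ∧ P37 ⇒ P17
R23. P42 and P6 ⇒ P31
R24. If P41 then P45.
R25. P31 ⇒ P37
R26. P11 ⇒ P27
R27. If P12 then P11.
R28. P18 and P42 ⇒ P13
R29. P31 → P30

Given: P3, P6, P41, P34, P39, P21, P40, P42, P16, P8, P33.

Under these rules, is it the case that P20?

Yes

P10  (by R14: P40, P3, P42)
P38  (by R17: P39, P16)
P7  (by R21: P10, P38)
P31  (by R23: P42, P6)
P45  (by R24: P41)
P37  (by R25: P31)
P1  (by R5: P7, P33)
P36  (by R15: P45, P8)
P29  (by R12: P36, P42)
P12  (by R7: P1, P29)
P11  (by R27: P12)
P27  (by R26: P11)
P17  (by R22: P27, P37)
P20  (by R10: P17)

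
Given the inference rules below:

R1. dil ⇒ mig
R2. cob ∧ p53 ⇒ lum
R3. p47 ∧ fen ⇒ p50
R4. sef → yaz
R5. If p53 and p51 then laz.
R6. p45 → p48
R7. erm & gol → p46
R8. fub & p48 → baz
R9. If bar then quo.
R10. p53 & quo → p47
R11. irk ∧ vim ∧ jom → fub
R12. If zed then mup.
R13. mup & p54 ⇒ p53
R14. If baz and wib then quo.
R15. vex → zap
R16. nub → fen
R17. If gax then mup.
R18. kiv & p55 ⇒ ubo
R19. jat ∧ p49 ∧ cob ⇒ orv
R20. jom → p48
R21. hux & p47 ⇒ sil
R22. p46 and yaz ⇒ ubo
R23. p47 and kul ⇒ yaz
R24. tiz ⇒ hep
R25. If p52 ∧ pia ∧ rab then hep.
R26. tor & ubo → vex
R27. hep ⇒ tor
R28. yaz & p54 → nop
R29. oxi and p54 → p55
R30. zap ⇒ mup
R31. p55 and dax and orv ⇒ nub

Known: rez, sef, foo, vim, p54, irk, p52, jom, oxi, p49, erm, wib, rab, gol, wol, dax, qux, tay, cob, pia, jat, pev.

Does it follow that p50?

yaz  (by R4: sef)
p46  (by R7: erm, gol)
fub  (by R11: irk, vim, jom)
orv  (by R19: jat, p49, cob)
p48  (by R20: jom)
ubo  (by R22: p46, yaz)
hep  (by R25: p52, pia, rab)
tor  (by R27: hep)
p55  (by R29: oxi, p54)
nub  (by R31: p55, dax, orv)
baz  (by R8: fub, p48)
quo  (by R14: baz, wib)
fen  (by R16: nub)
vex  (by R26: tor, ubo)
zap  (by R15: vex)
mup  (by R30: zap)
p53  (by R13: mup, p54)
p47  (by R10: p53, quo)
p50  (by R3: p47, fen)

Yes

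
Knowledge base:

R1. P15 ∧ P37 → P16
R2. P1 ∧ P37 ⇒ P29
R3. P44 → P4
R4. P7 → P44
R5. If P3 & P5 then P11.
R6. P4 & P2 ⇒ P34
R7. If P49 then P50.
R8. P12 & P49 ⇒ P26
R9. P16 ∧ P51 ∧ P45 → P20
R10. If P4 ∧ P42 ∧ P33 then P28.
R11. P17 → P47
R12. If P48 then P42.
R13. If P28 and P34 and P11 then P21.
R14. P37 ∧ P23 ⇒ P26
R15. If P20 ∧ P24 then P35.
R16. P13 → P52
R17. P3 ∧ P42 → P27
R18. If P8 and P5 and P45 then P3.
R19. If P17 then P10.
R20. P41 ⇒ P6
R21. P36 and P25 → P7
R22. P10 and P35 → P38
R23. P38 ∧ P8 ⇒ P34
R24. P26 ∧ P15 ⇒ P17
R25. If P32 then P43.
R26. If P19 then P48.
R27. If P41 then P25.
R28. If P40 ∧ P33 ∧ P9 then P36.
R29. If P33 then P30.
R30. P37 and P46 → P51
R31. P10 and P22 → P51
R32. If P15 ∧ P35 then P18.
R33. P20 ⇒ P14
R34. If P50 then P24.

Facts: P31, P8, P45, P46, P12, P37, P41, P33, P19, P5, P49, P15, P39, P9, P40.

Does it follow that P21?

Yes

P16  (by R1: P15, P37)
P50  (by R7: P49)
P26  (by R8: P12, P49)
P3  (by R18: P8, P5, P45)
P17  (by R24: P26, P15)
P48  (by R26: P19)
P25  (by R27: P41)
P36  (by R28: P40, P33, P9)
P51  (by R30: P37, P46)
P24  (by R34: P50)
P11  (by R5: P3, P5)
P20  (by R9: P16, P51, P45)
P42  (by R12: P48)
P35  (by R15: P20, P24)
P10  (by R19: P17)
P7  (by R21: P36, P25)
P38  (by R22: P10, P35)
P34  (by R23: P38, P8)
P44  (by R4: P7)
P4  (by R3: P44)
P28  (by R10: P4, P42, P33)
P21  (by R13: P28, P34, P11)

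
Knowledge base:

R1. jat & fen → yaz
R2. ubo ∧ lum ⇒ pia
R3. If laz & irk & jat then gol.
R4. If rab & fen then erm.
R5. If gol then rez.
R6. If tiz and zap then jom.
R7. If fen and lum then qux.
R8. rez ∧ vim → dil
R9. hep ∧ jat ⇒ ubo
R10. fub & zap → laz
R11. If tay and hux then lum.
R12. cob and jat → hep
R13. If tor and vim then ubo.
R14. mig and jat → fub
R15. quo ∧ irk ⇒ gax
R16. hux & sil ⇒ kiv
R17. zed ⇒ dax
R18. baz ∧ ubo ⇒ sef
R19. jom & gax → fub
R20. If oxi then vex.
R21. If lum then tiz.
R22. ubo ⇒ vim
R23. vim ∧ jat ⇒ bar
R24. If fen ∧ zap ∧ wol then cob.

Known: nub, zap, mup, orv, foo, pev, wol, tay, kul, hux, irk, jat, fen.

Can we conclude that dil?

Forward chaining from the given facts derives: yaz, lum, tiz, cob, jom, qux, hep, ubo, vim, bar, pia.
The only rule concluding dil is R8, which needs rez; that is never established.

No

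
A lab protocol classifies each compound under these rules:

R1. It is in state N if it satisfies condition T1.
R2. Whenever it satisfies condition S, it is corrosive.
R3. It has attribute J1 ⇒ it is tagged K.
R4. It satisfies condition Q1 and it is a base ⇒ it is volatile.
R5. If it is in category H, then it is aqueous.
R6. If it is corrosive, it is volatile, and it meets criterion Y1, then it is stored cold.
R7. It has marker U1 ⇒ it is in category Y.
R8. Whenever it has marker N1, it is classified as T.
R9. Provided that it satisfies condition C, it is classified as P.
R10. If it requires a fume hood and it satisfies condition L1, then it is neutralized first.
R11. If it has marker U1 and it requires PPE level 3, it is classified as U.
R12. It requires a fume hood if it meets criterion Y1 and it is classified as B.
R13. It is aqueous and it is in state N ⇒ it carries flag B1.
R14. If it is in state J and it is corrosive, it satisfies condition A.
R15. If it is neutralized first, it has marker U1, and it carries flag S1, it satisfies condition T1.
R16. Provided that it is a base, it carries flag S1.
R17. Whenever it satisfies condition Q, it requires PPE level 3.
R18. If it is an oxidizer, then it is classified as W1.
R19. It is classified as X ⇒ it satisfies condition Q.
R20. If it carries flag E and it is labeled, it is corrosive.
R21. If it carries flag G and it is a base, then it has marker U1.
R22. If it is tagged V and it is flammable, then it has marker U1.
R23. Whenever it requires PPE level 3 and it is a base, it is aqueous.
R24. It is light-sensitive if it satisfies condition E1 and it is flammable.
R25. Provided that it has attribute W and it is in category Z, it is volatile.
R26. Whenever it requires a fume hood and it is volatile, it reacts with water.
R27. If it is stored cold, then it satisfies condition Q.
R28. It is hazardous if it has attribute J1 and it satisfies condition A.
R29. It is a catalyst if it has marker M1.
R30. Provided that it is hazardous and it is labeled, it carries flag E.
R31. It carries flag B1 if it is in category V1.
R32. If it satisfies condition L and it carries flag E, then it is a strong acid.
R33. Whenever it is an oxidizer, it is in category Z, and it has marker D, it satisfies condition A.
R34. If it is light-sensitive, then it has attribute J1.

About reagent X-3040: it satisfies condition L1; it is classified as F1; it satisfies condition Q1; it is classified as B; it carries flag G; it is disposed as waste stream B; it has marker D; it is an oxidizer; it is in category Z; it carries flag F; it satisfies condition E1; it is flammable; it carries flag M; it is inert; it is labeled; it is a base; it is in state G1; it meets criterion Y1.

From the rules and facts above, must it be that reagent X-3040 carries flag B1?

By R4 (it satisfies condition Q1, it is a base): it is volatile.
By R12 (it meets criterion Y1, it is classified as B): it requires a fume hood.
By R16 (it is a base): it carries flag S1.
By R21 (it carries flag G, it is a base): it has marker U1.
By R24 (it satisfies condition E1, it is flammable): it is light-sensitive.
By R33 (it is an oxidizer, it is in category Z, it has marker D): it satisfies condition A.
By R34 (it is light-sensitive): it has attribute J1.
By R10 (it requires a fume hood, it satisfies condition L1): it is neutralized first.
By R15 (it is neutralized first, it has marker U1, it carries flag S1): it satisfies condition T1.
By R28 (it has attribute J1, it satisfies condition A): it is hazardous.
By R30 (it is hazardous, it is labeled): it carries flag E.
By R1 (it satisfies condition T1): it is in state N.
By R20 (it carries flag E, it is labeled): it is corrosive.
By R6 (it is corrosive, it is volatile, it meets criterion Y1): it is stored cold.
By R27 (it is stored cold): it satisfies condition Q.
By R17 (it satisfies condition Q): it requires PPE level 3.
By R23 (it requires PPE level 3, it is a base): it is aqueous.
By R13 (it is aqueous, it is in state N): it carries flag B1.

Yes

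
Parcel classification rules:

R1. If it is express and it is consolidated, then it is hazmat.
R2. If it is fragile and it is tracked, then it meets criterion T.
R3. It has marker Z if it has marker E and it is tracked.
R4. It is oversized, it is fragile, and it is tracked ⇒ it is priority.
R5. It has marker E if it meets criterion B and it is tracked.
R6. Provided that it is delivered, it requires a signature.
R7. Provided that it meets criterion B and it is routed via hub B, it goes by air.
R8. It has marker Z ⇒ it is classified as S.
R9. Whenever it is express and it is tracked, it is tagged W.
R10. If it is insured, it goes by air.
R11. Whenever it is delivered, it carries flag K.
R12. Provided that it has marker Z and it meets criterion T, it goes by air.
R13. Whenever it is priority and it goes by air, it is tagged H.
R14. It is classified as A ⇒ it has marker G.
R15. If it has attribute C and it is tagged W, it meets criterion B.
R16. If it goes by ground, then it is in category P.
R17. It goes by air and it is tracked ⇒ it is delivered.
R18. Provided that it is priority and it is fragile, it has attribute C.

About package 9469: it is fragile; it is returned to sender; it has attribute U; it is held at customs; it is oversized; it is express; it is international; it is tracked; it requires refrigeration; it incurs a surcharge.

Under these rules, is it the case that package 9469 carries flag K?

By R2 (it is fragile, it is tracked): it meets criterion T.
By R4 (it is oversized, it is fragile, it is tracked): it is priority.
By R9 (it is express, it is tracked): it is tagged W.
By R18 (it is priority, it is fragile): it has attribute C.
By R15 (it has attribute C, it is tagged W): it meets criterion B.
By R5 (it meets criterion B, it is tracked): it has marker E.
By R3 (it has marker E, it is tracked): it has marker Z.
By R12 (it has marker Z, it meets criterion T): it goes by air.
By R17 (it goes by air, it is tracked): it is delivered.
By R11 (it is delivered): it carries flag K.

Yes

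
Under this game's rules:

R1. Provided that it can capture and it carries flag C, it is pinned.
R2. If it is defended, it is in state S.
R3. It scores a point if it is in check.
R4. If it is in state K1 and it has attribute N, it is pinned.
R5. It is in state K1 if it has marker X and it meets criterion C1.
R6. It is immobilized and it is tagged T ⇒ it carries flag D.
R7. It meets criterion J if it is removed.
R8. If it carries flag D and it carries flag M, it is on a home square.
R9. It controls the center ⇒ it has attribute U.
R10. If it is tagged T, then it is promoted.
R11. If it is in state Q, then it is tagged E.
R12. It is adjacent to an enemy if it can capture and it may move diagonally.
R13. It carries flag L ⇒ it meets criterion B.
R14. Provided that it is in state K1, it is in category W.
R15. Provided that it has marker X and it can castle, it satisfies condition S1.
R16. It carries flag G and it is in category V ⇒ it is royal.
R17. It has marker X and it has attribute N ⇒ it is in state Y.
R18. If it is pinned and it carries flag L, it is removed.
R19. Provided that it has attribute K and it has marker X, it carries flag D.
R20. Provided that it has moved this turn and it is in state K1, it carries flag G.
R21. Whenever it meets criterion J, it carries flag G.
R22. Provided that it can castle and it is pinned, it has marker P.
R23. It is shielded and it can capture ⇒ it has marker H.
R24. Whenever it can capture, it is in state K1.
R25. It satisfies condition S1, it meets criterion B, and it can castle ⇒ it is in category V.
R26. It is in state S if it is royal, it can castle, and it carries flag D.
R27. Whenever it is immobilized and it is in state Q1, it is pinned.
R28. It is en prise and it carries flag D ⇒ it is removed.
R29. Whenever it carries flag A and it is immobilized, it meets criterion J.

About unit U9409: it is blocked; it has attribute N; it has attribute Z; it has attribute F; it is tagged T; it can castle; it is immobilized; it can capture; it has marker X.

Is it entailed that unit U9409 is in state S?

No

Forward chaining from the given facts derives: carries flag D, is promoted, satisfies condition S1, is in state Y, is in state K1, is pinned, is in category W, has marker P.
Rules concluding "it is in state S": R2 needs "it is defended"; R26 needs "it is royal" — none of these are established.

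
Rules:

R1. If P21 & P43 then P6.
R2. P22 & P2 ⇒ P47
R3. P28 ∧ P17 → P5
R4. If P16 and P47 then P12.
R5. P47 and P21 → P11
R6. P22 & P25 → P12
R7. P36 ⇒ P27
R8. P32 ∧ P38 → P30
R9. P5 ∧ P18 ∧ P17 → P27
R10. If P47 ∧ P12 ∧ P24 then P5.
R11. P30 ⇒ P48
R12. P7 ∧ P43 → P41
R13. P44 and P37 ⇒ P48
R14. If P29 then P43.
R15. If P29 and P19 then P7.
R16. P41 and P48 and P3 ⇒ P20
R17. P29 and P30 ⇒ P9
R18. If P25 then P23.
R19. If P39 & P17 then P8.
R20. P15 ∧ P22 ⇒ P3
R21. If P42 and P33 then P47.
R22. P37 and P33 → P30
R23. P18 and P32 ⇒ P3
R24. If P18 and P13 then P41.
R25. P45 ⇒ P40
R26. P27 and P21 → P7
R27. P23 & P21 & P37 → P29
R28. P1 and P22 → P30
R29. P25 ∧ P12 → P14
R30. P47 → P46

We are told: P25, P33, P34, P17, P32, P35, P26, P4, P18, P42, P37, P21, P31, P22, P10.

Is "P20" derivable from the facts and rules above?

Forward chaining from the given facts derives: P12, P23, P47, P30, P3, P29, P14, P46, P11, P48, P43, P9, P6.
The only rule concluding P20 is R16, which needs P41; that is never established.

No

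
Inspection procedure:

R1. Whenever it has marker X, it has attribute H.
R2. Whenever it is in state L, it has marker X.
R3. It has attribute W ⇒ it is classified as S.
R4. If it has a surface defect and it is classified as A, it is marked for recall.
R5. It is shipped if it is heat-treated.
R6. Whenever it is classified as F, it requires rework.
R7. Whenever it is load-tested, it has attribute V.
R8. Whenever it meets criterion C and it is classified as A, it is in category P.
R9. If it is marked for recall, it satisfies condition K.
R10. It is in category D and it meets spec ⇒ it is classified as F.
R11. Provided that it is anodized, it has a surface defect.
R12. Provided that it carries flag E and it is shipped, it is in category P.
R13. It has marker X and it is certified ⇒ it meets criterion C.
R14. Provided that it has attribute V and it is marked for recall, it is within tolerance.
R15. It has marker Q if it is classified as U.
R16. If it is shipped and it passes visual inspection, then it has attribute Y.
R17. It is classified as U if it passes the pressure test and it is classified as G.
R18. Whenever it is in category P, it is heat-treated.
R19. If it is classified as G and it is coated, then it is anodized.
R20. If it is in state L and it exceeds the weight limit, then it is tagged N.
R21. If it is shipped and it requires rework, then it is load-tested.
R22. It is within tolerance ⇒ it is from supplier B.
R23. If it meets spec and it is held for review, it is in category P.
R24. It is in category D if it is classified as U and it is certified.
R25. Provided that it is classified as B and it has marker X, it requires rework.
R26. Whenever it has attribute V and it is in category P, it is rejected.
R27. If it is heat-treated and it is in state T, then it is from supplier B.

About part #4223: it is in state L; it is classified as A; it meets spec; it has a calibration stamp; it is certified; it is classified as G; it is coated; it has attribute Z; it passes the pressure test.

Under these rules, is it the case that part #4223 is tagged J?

Forward chaining from the given facts derives: has marker X, meets criterion C, is classified as U, is anodized, is in category D, has attribute H, is in category P, is classified as F, has a surface defect, has marker Q, is heat-treated, is marked for recall, is shipped, requires rework, satisfies condition K, is load-tested, has attribute V, is within tolerance, is from supplier B, is rejected.
No rule has "it is tagged J" as its conclusion, and it is not among the given facts.

No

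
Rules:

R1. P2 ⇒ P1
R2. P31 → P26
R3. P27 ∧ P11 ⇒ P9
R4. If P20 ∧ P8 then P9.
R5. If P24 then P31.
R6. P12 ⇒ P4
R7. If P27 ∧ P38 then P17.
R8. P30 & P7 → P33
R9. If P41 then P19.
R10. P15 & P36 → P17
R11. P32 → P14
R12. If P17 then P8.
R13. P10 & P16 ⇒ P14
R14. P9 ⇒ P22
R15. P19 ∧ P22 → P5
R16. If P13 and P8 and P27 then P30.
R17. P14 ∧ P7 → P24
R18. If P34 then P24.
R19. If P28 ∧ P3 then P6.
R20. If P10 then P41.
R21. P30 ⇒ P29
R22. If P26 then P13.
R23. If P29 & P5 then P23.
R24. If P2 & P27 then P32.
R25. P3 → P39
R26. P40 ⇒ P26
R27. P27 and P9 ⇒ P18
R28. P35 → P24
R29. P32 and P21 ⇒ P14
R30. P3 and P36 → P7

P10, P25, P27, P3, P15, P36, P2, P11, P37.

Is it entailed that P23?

Yes

P9  (by R3: P27, P11)
P17  (by R10: P15, P36)
P8  (by R12: P17)
P22  (by R14: P9)
P41  (by R20: P10)
P32  (by R24: P2, P27)
P7  (by R30: P3, P36)
P19  (by R9: P41)
P14  (by R11: P32)
P5  (by R15: P19, P22)
P24  (by R17: P14, P7)
P31  (by R5: P24)
P26  (by R2: P31)
P13  (by R22: P26)
P30  (by R16: P13, P8, P27)
P29  (by R21: P30)
P23  (by R23: P29, P5)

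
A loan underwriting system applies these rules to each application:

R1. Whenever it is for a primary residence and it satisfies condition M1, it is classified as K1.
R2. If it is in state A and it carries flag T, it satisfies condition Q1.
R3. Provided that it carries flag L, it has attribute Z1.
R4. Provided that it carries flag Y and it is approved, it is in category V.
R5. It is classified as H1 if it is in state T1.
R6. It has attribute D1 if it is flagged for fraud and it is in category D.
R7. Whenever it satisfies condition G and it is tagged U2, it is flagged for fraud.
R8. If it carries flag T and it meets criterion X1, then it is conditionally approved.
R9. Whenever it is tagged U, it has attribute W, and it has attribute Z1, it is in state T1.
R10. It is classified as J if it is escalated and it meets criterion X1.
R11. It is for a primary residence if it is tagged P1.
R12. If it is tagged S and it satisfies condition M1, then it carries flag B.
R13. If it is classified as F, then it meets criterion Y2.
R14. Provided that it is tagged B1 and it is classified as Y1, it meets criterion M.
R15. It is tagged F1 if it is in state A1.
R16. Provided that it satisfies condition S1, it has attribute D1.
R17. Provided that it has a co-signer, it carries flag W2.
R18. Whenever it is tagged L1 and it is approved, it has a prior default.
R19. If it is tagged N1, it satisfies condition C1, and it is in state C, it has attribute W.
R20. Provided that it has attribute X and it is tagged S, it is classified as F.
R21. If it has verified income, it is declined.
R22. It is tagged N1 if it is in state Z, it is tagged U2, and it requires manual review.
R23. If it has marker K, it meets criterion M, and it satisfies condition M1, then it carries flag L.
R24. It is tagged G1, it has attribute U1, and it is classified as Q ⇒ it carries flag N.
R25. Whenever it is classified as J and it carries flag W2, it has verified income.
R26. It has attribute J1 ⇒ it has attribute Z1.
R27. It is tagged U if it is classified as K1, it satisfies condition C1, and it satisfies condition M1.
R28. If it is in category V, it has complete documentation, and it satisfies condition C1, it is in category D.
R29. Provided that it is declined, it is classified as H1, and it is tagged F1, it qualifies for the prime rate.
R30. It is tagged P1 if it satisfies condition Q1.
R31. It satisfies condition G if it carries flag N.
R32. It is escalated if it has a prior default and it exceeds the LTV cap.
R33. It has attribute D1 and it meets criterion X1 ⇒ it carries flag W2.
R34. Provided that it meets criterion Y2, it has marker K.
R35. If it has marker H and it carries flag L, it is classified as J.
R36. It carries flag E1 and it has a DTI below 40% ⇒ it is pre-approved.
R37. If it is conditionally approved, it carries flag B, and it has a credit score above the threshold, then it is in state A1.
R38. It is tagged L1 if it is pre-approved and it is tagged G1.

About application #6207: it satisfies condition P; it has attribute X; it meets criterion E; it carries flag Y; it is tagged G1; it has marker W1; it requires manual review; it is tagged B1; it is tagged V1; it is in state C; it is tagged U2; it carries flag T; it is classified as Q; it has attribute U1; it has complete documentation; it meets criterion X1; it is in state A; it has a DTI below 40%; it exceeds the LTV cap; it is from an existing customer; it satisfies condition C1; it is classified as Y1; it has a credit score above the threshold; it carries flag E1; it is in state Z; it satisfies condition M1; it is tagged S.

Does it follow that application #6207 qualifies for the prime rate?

Forward chaining from the given facts derives: satisfies condition Q1, is conditionally approved, carries flag B, meets criterion M, is classified as F, is tagged N1, carries flag N, is tagged P1, satisfies condition G, is pre-approved, is in state A1, is tagged L1, is flagged for fraud, is for a primary residence, meets criterion Y2, is tagged F1, has attribute W, has marker K, is classified as K1, carries flag L, is tagged U, has attribute Z1, is in state T1, is classified as H1.
The only rule concluding "it qualifies for the prime rate" is R29, which needs "it is declined"; that is never established.

No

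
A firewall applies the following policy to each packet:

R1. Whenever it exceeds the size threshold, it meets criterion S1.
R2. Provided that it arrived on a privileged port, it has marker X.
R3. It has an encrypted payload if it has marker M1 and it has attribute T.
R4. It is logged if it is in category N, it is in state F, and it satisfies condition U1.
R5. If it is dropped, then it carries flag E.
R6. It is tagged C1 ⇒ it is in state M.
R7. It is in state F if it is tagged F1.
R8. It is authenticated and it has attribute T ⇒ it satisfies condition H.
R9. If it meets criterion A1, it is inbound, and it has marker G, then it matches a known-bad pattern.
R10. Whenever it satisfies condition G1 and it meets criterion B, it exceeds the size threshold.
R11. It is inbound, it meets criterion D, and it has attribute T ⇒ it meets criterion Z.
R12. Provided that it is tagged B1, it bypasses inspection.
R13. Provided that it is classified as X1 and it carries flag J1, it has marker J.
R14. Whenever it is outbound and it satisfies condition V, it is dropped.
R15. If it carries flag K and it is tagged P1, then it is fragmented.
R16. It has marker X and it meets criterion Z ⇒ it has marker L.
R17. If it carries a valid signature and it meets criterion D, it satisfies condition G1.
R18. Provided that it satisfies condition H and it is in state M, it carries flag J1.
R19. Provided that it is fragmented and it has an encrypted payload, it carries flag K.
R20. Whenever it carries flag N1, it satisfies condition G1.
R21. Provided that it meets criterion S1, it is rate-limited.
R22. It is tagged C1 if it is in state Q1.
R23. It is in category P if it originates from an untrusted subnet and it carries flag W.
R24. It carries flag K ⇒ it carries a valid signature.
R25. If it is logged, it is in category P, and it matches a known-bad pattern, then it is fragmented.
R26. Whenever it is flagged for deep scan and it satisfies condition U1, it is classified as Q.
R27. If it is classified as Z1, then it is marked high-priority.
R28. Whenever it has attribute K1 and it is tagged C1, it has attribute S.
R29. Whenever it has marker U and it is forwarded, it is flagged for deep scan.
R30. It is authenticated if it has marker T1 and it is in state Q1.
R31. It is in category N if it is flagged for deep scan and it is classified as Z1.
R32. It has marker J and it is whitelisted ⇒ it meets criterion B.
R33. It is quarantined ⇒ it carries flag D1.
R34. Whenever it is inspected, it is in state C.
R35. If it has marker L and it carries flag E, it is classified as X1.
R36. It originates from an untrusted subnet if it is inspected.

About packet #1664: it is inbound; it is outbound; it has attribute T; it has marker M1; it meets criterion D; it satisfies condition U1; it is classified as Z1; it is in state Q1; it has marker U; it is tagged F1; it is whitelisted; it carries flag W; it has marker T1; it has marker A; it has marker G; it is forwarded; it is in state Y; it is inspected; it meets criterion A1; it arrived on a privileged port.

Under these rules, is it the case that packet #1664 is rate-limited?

Forward chaining from the given facts derives: has marker X, has an encrypted payload, is in state F, matches a known-bad pattern, meets criterion Z, has marker L, is tagged C1, is marked high-priority, is flagged for deep scan, is authenticated, is in category N, is in state C, originates from an untrusted subnet, is logged, is in state M, satisfies condition H, carries flag J1, is in category P, is fragmented, is classified as Q, carries flag K, carries a valid signature, satisfies condition G1.
The only rule concluding "it is rate-limited" is R21, which needs "it meets criterion S1"; that is never established.

No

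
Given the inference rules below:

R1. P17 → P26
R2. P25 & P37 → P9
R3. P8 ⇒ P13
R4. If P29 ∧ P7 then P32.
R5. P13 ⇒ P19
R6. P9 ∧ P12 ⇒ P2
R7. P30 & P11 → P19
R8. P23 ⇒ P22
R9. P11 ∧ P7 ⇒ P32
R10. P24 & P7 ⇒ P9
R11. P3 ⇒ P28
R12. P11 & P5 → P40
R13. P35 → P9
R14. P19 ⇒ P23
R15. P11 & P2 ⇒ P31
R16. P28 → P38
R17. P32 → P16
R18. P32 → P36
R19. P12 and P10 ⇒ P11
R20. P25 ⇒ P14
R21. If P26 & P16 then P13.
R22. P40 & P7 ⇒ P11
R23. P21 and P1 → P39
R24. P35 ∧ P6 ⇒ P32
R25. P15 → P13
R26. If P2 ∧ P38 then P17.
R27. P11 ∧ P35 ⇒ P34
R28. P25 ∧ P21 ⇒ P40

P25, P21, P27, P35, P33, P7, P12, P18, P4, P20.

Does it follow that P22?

No

Forward chaining from the given facts derives: P9, P14, P40, P2, P11, P34, P32, P31, P16, P36.
The only rule concluding P22 is R8, which needs P23; that is never established.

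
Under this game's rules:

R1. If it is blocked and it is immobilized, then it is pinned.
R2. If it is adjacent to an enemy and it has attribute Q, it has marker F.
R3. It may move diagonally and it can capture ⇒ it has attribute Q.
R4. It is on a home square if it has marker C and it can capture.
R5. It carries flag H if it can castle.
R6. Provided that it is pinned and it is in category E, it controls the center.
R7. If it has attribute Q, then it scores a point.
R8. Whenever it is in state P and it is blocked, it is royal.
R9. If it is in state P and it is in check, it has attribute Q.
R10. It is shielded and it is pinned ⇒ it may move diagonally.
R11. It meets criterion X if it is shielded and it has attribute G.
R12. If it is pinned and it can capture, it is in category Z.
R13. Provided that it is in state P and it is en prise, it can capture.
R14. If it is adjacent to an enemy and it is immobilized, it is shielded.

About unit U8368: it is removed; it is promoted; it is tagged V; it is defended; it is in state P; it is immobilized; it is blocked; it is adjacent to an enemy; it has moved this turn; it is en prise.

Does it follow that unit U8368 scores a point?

By R1 (it is blocked, it is immobilized): it is pinned.
By R13 (it is in state P, it is en prise): it can capture.
By R14 (it is adjacent to an enemy, it is immobilized): it is shielded.
By R10 (it is shielded, it is pinned): it may move diagonally.
By R3 (it may move diagonally, it can capture): it has attribute Q.
By R7 (it has attribute Q): it scores a point.

Yes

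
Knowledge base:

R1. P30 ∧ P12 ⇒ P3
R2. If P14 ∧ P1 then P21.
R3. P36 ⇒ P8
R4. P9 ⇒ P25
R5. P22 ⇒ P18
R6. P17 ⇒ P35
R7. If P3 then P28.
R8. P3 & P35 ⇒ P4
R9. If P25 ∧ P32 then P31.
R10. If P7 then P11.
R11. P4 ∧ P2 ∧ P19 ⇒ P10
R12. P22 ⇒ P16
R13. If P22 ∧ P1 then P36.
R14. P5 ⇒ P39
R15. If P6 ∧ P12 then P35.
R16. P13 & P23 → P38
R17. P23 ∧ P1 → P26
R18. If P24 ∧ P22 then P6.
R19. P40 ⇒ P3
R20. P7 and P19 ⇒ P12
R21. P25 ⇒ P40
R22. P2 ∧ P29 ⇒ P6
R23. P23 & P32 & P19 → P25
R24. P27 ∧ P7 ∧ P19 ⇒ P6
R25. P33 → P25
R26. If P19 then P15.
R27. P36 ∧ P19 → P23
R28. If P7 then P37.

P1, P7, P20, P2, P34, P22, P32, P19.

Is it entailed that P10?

Forward chaining from the given facts derives: P18, P11, P16, P36, P12, P15, P23, P37, P8, P26, P25, P31, P40, P3, P28.
The only rule concluding P10 is R11, which needs P4; that is never established.

No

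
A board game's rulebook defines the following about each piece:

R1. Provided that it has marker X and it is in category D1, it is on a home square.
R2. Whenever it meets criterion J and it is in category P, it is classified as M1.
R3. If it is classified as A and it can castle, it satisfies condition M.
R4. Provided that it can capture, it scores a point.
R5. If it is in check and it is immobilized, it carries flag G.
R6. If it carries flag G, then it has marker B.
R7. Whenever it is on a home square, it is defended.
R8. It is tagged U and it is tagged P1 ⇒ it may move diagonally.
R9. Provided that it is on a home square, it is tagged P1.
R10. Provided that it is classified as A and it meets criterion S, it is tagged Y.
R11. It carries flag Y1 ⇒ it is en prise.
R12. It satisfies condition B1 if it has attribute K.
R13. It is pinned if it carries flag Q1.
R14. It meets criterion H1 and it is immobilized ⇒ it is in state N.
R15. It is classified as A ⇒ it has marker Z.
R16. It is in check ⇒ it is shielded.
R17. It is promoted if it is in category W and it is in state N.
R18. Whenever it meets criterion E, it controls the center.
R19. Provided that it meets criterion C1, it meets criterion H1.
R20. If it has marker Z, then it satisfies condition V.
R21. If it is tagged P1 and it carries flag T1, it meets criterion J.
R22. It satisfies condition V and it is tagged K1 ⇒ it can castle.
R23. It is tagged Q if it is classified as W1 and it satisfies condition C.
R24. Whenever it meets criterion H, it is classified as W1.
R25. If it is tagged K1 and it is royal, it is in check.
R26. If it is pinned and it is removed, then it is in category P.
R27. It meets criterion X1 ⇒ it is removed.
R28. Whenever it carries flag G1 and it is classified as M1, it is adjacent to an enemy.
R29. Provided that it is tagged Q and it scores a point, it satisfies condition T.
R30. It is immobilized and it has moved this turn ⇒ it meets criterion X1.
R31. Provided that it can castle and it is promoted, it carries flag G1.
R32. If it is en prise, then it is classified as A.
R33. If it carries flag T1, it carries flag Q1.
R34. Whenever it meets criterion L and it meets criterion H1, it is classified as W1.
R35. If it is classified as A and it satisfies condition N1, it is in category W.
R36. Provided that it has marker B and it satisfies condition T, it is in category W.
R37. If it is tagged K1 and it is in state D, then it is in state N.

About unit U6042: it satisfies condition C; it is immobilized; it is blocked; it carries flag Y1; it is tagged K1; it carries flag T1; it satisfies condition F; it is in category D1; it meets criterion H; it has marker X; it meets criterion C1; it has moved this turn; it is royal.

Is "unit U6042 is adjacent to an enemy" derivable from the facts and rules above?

Forward chaining from the given facts derives: is on a home square, is defended, is tagged P1, is en prise, meets criterion H1, meets criterion J, is classified as W1, is in check, meets criterion X1, is classified as A, carries flag Q1, carries flag G, has marker B, is pinned, is in state N, has marker Z, is shielded, satisfies condition V, can castle, is tagged Q, is removed, satisfies condition M, is in category P, is classified as M1.
The only rule concluding "it is adjacent to an enemy" is R28, which needs "it carries flag G1"; that is never established.

No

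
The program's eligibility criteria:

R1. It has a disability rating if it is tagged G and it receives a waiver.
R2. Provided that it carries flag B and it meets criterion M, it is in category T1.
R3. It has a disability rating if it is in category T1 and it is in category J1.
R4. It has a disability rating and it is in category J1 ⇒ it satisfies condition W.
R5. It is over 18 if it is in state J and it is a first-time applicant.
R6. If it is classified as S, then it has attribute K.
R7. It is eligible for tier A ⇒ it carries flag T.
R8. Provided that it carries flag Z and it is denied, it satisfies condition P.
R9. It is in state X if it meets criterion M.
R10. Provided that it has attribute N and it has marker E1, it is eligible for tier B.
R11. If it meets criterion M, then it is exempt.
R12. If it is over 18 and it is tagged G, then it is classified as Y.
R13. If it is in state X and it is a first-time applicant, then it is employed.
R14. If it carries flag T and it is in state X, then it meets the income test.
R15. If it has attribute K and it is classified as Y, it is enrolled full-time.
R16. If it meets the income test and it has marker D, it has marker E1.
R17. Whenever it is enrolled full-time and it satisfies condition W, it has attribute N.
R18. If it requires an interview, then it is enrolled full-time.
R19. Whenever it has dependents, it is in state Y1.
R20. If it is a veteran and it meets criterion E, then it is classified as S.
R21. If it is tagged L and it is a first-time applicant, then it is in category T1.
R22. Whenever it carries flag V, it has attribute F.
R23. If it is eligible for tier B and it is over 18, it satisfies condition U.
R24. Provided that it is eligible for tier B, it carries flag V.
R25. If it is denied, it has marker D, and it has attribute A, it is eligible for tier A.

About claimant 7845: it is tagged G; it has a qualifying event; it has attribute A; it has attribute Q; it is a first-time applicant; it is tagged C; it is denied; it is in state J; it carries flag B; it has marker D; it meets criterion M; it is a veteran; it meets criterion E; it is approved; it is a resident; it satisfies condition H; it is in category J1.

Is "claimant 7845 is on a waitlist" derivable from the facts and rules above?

No

Forward chaining from the given facts derives: is in category T1, has a disability rating, satisfies condition W, is over 18, is in state X, is exempt, is classified as Y, is employed, is classified as S, is eligible for tier A, has attribute K, carries flag T, meets the income test, is enrolled full-time, has marker E1, has attribute N, is eligible for tier B, satisfies condition U, carries flag V, has attribute F.
No rule has "it is on a waitlist" as its conclusion, and it is not among the given facts.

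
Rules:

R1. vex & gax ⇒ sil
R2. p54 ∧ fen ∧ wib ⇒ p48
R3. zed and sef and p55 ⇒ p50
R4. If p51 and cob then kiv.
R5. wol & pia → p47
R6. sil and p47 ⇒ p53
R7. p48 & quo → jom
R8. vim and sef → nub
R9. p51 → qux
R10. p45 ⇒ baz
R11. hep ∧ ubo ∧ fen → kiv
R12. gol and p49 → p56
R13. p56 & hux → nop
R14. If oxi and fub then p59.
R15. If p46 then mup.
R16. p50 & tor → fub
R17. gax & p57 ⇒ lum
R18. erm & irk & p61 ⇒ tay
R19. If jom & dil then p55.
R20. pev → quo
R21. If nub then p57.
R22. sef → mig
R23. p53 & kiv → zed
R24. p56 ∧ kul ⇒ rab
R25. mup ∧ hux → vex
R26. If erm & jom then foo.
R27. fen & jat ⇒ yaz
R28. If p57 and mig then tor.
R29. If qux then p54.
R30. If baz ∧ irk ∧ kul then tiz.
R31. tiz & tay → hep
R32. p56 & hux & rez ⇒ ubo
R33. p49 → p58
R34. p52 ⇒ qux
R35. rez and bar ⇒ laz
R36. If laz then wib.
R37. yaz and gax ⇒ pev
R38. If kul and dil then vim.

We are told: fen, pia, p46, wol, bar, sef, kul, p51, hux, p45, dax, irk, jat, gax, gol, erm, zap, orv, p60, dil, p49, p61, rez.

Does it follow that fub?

p47  (by R5: wol, pia)
qux  (by R9: p51)
baz  (by R10: p45)
p56  (by R12: gol, p49)
mup  (by R15: p46)
tay  (by R18: erm, irk, p61)
mig  (by R22: sef)
vex  (by R25: mup, hux)
yaz  (by R27: fen, jat)
p54  (by R29: qux)
tiz  (by R30: baz, irk, kul)
hep  (by R31: tiz, tay)
ubo  (by R32: p56, hux, rez)
laz  (by R35: rez, bar)
wib  (by R36: laz)
pev  (by R37: yaz, gax)
vim  (by R38: kul, dil)
sil  (by R1: vex, gax)
p48  (by R2: p54, fen, wib)
p53  (by R6: sil, p47)
nub  (by R8: vim, sef)
kiv  (by R11: hep, ubo, fen)
quo  (by R20: pev)
p57  (by R21: nub)
zed  (by R23: p53, kiv)
tor  (by R28: p57, mig)
jom  (by R7: p48, quo)
p55  (by R19: jom, dil)
p50  (by R3: zed, sef, p55)
fub  (by R16: p50, tor)

Yes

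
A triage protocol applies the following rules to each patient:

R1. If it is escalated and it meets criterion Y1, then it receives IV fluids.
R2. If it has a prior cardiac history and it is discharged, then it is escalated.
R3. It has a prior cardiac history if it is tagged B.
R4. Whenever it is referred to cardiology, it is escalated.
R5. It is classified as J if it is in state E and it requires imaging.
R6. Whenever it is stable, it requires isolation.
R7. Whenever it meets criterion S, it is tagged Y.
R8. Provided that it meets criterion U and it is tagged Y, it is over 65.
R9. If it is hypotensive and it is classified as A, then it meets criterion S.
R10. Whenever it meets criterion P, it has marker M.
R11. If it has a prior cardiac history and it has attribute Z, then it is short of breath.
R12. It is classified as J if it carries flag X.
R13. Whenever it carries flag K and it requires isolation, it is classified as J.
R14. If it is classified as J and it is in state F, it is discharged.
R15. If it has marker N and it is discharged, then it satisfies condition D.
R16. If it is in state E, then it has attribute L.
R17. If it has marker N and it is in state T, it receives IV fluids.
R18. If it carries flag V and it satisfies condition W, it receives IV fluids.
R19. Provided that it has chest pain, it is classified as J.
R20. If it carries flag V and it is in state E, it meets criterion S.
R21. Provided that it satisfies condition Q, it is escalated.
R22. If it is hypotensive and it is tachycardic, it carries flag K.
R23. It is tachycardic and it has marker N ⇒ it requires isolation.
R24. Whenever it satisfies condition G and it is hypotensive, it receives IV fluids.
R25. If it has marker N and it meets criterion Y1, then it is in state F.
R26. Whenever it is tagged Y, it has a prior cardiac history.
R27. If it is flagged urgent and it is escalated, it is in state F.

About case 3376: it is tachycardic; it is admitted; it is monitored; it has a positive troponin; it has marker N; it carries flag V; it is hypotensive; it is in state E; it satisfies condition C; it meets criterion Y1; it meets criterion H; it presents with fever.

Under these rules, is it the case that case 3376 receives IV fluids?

By R20 (it carries flag V, it is in state E): it meets criterion S.
By R22 (it is hypotensive, it is tachycardic): it carries flag K.
By R23 (it is tachycardic, it has marker N): it requires isolation.
By R25 (it has marker N, it meets criterion Y1): it is in state F.
By R7 (it meets criterion S): it is tagged Y.
By R13 (it carries flag K, it requires isolation): it is classified as J.
By R14 (it is classified as J, it is in state F): it is discharged.
By R26 (it is tagged Y): it has a prior cardiac history.
By R2 (it has a prior cardiac history, it is discharged): it is escalated.
By R1 (it is escalated, it meets criterion Y1): it receives IV fluids.

Yes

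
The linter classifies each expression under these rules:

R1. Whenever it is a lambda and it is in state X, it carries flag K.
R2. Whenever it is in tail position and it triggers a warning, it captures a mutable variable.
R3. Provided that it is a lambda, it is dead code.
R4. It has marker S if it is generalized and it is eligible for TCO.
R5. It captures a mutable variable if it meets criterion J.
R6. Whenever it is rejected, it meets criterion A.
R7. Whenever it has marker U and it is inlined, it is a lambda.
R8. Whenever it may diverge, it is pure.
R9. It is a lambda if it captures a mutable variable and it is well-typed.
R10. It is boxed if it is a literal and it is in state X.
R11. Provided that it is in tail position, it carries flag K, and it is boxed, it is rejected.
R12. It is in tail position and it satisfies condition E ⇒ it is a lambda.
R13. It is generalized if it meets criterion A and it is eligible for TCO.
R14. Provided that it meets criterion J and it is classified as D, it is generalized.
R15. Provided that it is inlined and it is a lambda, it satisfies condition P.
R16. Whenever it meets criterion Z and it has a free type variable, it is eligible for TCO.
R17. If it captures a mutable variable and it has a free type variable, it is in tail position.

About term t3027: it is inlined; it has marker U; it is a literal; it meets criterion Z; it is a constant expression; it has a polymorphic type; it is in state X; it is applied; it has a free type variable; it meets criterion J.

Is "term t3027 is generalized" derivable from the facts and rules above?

By R5 (it meets criterion J): it captures a mutable variable.
By R7 (it has marker U, it is inlined): it is a lambda.
By R10 (it is a literal, it is in state X): it is boxed.
By R16 (it meets criterion Z, it has a free type variable): it is eligible for TCO.
By R17 (it captures a mutable variable, it has a free type variable): it is in tail position.
By R1 (it is a lambda, it is in state X): it carries flag K.
By R11 (it is in tail position, it carries flag K, it is boxed): it is rejected.
By R6 (it is rejected): it meets criterion A.
By R13 (it meets criterion A, it is eligible for TCO): it is generalized.

Yes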